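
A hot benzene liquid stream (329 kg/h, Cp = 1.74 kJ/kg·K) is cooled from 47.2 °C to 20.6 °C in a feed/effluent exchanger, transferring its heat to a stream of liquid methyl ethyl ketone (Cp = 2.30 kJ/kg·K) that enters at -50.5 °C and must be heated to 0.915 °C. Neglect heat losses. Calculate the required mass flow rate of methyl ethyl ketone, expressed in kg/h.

ṁ_c = 129 kg/h

Heat released by hot stream: Q = 329 × 1.74 × (47.2 − 20.6) = 15227 kJ/h
Energy balance on cold side (adiabatic exchanger): Q = ṁ_c·Cp_c·(T_c,out − T_c,in)
ṁ_c = 15227 / [2.30 × (0.915 − -50.5)] = 128.77 kg/h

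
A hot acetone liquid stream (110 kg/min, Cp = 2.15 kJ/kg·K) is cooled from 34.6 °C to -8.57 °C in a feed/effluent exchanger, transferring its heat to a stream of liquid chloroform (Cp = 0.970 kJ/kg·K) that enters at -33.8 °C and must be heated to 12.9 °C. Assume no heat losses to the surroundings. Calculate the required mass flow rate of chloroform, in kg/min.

Heat released by hot stream: Q = 110 × 2.15 × (34.6 − -8.57) = 10210 kJ/min
Energy balance on cold side (adiabatic exchanger): Q = ṁ_c·Cp_c·(T_c,out − T_c,in)
ṁ_c = 10210 / [0.970 × (12.9 − -33.8)] = 225.38 kg/min

ṁ_c = 225 kg/min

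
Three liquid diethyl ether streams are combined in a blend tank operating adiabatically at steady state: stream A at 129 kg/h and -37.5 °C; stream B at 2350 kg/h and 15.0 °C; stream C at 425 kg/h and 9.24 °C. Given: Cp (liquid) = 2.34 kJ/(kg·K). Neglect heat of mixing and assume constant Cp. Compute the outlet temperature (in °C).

T_out = 11.8 °C

No heat crosses the boundary, so H_out = H_in.
T_out = Σ ṁᵢCp,ᵢTᵢ / Σ ṁᵢCp,ᵢ
      = 80354 / 6795.4 = 11.825 °C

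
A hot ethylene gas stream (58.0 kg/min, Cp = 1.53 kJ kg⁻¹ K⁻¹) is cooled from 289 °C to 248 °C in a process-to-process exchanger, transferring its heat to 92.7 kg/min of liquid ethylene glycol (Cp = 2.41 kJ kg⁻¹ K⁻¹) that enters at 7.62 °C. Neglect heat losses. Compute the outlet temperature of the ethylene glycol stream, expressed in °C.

Heat released by hot stream: Q = 58.0 × 1.53 × (289 − 248) = 3638.3 kJ/min
Energy balance on cold side (adiabatic exchanger): Q = ṁ_c·Cp_c·(T_c,out − T_c,in)
T_c,out = 7.62 + 3638.3/(92.7 × 2.41) = 23.906 °C

T_c,out = 23.9 °C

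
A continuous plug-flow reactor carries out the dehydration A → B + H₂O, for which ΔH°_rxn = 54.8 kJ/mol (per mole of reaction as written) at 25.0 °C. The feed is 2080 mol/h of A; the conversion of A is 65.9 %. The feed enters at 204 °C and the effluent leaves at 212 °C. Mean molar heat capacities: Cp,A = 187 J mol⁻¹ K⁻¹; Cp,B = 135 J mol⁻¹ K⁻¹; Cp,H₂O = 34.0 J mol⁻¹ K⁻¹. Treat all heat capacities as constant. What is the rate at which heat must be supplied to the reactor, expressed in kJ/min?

Extent of reaction ξ = 0.659 × 2080 = 1370.7 mol/h
Reaction term: ξ·ΔH°_rxn = 1370.7 × 54.8 = 75115 kJ/h
Sensible, feed 204→25 °C: -69624 kJ/h
Outlet flows (mol/h): A 709.28, B 1370.7, H₂O 1370.7
Sensible, products 25→212 °C: 68122 kJ/h
Q = ΔH = 73613 kJ/h = 20.448 kW
Heat supplied = 1226.9 kJ/min

Q_in = 1230 kJ/min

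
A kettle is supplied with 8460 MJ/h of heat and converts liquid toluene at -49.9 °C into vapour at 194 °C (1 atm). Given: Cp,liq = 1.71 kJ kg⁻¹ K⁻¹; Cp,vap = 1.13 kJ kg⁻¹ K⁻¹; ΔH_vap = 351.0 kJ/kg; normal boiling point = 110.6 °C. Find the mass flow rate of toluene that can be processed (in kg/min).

Δh = 1.71×(110.6−-49.9) + 351.0 + 1.13×(194−110.6) = 719.7 kJ/kg
Q = 8460 MJ/h = 2350 kJ/s = 141000 kJ/min
ṁ = Q/Δh = 141000 / 719.7 = 195.92 kg/min

ṁ = 196 kg/min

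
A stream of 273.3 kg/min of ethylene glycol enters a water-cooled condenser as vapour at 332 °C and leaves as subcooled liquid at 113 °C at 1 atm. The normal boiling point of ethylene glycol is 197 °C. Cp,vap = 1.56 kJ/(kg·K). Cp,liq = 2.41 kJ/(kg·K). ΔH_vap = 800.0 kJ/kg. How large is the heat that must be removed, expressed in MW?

vapour 332→197 °C: -210.6 kJ/kg
condensation at 197 °C: -800 kJ/kg
liquid 197→113 °C: -202.44 kJ/kg
Δh = -210.6 + -800 + -202.44 = -1213 kJ/kg
Q = ṁ·Δh = 273.3 kg/min × -1213 kJ/kg = -331520 kJ/min
|Q| = 5525.4 kW = 5.5254 MW

Q_c = 5.53 MW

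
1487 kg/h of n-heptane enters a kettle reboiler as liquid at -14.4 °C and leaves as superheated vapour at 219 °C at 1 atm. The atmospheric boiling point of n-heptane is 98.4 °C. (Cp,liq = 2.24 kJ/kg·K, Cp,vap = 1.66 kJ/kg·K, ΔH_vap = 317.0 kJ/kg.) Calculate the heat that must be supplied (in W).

liquid -14.4→98.4 °C: 252.67 kJ/kg
vaporisation at 98.4 °C: 317 kJ/kg
vapour 98.4→219 °C: 200.2 kJ/kg
Δh = 252.67 + 317 + 200.2 = 769.87 kJ/kg
Q = ṁ·Δh = 1487 kg/h × 769.87 kJ/kg = 1.1448e+06 kJ/h
|Q| = 318 kW = 318000 W

Q = 318000 W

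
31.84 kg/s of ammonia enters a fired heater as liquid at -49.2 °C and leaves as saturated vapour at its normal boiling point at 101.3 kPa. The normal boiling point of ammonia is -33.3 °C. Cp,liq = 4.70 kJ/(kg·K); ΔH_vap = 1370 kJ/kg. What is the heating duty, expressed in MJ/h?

liquid -49.2→-33.3 °C: 74.73 kJ/kg
vaporisation at -33.3 °C: 1370 kJ/kg
Δh = 74.73 + 1370 = 1444.7 kJ/kg
Q = ṁ·Δh = 31.84 kg/s × 1444.7 kJ/kg = 46000 kJ/s
|Q| = 46000 kW = 165600 MJ/h

Q = 166000 MJ/h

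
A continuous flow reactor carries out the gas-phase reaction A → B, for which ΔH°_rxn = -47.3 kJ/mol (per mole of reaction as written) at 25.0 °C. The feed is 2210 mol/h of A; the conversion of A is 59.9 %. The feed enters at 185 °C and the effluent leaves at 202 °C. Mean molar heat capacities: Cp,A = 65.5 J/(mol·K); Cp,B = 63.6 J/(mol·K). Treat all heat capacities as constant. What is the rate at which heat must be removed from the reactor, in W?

Extent of reaction ξ = 0.599 × 2210 = 1323.8 mol/h
Reaction term: ξ·ΔH°_rxn = 1323.8 × -47.3 = -62615 kJ/h
Sensible, feed 185→25 °C: -23161 kJ/h
Outlet flows (mol/h): A 886.21, B 1323.8
Sensible, products 25→202 °C: 25176 kJ/h
Q = ΔH = -60600 kJ/h = -16.833 kW
Heat removed = 16833 W

Q_out = 16800 W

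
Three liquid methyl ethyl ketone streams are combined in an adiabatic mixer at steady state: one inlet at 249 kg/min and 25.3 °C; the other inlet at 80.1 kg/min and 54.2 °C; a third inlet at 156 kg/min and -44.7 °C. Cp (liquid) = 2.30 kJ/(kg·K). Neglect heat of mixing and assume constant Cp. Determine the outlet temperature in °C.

T_out = 7.56 °C

No heat crosses the boundary, so H_out = H_in.
T_out = Σ ṁᵢCp,ᵢTᵢ / Σ ṁᵢCp,ᵢ
      = 8436.2 / 1115.7 = 7.5612 °C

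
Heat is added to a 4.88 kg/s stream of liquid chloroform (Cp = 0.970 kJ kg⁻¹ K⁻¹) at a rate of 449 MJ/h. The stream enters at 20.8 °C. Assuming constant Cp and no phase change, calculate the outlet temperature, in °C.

T_out = 47.1 °C

Q = 449 MJ/h = 124.72 kJ/s
ΔT = Q/(ṁ·Cp) = 124.72/(4.88×0.970) = 26.348 K
T_out = 20.8 + 26.348 = 47.148 °C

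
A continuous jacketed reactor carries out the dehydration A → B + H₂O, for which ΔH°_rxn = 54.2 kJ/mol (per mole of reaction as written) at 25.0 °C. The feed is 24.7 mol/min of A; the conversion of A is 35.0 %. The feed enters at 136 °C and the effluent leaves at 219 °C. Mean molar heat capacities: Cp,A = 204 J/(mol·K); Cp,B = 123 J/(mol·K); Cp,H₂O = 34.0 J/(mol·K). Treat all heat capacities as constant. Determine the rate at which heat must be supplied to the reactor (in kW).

Q_in = 13.5 kW

Extent of reaction ξ = 0.350 × 24.7 = 8.645 mol/min
Reaction term: ξ·ΔH°_rxn = 8.645 × 54.2 = 468.56 kJ/min
Sensible, feed 136→25 °C: -559.31 kJ/min
Outlet flows (mol/min): A 16.055, B 8.645, H₂O 8.645
Sensible, products 25→219 °C: 898.7 kJ/min
Q = ΔH = 807.95 kJ/min = 13.466 kW
Heat supplied = 13.466 kW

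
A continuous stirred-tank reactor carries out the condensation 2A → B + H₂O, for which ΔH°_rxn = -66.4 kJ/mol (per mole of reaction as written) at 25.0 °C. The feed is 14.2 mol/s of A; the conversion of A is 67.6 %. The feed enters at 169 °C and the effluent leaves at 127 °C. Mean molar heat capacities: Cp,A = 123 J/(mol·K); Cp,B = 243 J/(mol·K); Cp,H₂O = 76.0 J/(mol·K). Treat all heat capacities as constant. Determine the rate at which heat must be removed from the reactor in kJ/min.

Extent of reaction ξ = 0.676 × 14.2 / 2 = 4.7996 mol/s
Reaction term: ξ·ΔH°_rxn = 4.7996 × -66.4 = -318.69 kJ/s
Sensible, feed 169→25 °C: -251.51 kJ/s
Outlet flows (mol/s): A 4.6008, B 4.7996, H₂O 4.7996
Sensible, products 25→127 °C: 213.89 kJ/s
Q = ΔH = -356.31 kJ/s = -356.31 kW
Heat removed = 21379 kJ/min

Q_out = 21400 kJ/min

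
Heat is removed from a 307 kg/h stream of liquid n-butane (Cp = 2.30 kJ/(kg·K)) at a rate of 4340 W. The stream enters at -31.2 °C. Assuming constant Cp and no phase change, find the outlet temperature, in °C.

Q = 4340 W = 15624 kJ/h
ΔT = Q/(ṁ·Cp) = 15624/(307×2.30) = 22.127 K
T_out = -31.2 − 22.127 = -53.327 °C

T_out = -53.3 °C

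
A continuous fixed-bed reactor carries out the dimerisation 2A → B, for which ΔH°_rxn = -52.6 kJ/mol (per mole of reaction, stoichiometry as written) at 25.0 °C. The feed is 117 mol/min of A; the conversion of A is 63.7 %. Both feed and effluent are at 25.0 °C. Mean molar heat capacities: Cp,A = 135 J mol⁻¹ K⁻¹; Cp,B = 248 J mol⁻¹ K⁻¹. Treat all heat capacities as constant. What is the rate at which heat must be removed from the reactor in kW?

Q_out = 32.7 kW

Extent of reaction ξ = 0.637 × 117 / 2 = 37.264 mol/min
Reaction term: ξ·ΔH°_rxn = 37.264 × -52.6 = -1960.1 kJ/min
Q = ΔH = -1960.1 kJ/min = -32.669 kW
Heat removed = 32.669 kW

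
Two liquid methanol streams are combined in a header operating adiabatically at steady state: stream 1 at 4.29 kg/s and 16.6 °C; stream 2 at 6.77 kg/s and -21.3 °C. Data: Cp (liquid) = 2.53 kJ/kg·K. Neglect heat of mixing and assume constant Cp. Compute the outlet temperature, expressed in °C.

T_out = -6.60 °C

Energy balance with Q = 0: Σ ṁᵢCp,ᵢ(T_out − Tᵢ) = 0
T_out = Σ ṁᵢCp,ᵢTᵢ / Σ ṁᵢCp,ᵢ
      = -184.66 / 27.982 = -6.5992 °C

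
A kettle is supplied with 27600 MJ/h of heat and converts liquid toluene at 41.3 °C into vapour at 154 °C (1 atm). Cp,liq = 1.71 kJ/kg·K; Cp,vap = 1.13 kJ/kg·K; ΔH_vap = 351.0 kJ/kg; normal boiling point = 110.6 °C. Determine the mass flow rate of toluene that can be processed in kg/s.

Δh = 1.71×(110.6−41.3) + 351.0 + 1.13×(154−110.6) = 518.54 kJ/kg
Q = 27600 MJ/h = 7666.7 kJ/s = 7666.7 kJ/s
ṁ = Q/Δh = 7666.7 / 518.54 = 14.785 kg/s

ṁ = 14.8 kg/s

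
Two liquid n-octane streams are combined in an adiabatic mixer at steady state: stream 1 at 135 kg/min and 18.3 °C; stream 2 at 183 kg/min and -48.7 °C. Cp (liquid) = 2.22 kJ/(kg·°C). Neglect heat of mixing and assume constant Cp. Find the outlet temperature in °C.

T_out = -20.3 °C

Energy balance with Q = 0: Σ ṁᵢCp,ᵢ(T_out − Tᵢ) = 0
T_out = Σ ṁᵢCp,ᵢTᵢ / Σ ṁᵢCp,ᵢ
      = -14300 / 705.96 = -20.257 °C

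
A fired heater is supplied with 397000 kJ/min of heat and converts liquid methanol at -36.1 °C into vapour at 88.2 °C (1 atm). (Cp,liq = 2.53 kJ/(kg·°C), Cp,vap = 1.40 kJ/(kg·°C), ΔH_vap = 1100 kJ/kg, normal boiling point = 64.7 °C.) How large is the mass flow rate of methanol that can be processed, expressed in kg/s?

Δh = 2.53×(64.7−-36.1) + 1100 + 1.40×(88.2−64.7) = 1387.9 kJ/kg
Q = 397000 kJ/min = 6616.7 kJ/s = 6616.7 kJ/s
ṁ = Q/Δh = 6616.7 / 1387.9 = 4.7673 kg/s

ṁ = 4.77 kg/s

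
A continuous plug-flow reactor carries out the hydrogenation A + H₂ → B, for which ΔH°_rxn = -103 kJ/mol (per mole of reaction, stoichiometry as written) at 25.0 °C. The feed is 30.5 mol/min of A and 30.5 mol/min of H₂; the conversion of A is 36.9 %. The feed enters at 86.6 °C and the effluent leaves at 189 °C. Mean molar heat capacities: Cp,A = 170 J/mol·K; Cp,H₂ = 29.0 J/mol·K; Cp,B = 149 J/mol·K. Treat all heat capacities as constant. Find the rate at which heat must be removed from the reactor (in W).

Extent of reaction ξ = 0.369 × 30.5 = 11.255 mol/min
Reaction term: ξ·ΔH°_rxn = 11.255 × -103 = -1159.2 kJ/min
Sensible, feed 86.6→25 °C: -373.88 kJ/min
Outlet flows (mol/min): A 19.245, H₂ 19.245, B 11.255
Sensible, products 25→189 °C: 903.11 kJ/min
Q = ΔH = -629.98 kJ/min = -10.5 kW
Heat removed = 10500 W

Q_out = 10500 W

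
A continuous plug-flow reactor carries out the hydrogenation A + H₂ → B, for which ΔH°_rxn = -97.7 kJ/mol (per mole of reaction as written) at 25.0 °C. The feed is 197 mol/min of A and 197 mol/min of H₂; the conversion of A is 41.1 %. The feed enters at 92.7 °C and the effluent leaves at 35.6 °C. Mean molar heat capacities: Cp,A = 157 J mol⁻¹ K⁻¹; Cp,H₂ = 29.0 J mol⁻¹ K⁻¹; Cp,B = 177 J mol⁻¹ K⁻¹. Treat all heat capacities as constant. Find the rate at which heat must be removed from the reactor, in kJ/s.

Q_out = 167 kJ/s

Extent of reaction ξ = 0.411 × 197 = 80.967 mol/min
Reaction term: ξ·ΔH°_rxn = 80.967 × -97.7 = -7910.5 kJ/min
Sensible, feed 92.7→25 °C: -2480.7 kJ/min
Outlet flows (mol/min): A 116.03, H₂ 116.03, B 80.967
Sensible, products 25→35.6 °C: 380.68 kJ/min
Q = ΔH = -10010 kJ/min = -166.84 kW
Heat removed = 166.84 kJ/s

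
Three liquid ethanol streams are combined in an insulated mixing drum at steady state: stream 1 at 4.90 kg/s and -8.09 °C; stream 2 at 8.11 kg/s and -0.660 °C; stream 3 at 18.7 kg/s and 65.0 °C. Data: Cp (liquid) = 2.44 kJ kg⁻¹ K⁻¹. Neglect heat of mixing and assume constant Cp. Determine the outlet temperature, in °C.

T_out = 36.9 °C

No heat crosses the boundary, so H_out = H_in.
Σ ṁᵢCp,ᵢTᵢ = 4.90×2.44×-8.09 + 8.11×2.44×-0.660 + 18.7×2.44×65.0 = 2856
Σ ṁᵢCp,ᵢ = 4.90×2.44 + 8.11×2.44 + 18.7×2.44 = 77.372
T_out = 2856 / 77.372 = 36.913 °C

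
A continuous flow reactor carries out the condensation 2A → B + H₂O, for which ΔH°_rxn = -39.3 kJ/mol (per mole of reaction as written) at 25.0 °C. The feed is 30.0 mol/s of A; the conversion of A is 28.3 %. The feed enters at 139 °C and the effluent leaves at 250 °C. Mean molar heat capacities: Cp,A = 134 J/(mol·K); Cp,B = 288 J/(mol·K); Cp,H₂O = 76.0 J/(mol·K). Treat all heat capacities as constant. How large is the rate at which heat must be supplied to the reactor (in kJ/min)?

Q_in = 22300 kJ/min

Extent of reaction ξ = 0.283 × 30.0 / 2 = 4.245 mol/s
Reaction term: ξ·ΔH°_rxn = 4.245 × -39.3 = -166.83 kJ/s
Sensible, feed 139→25 °C: -458.28 kJ/s
Outlet flows (mol/s): A 21.51, B 4.245, H₂O 4.245
Sensible, products 25→250 °C: 996.19 kJ/s
Q = ΔH = 371.08 kJ/s = 371.08 kW
Heat supplied = 22265 kJ/min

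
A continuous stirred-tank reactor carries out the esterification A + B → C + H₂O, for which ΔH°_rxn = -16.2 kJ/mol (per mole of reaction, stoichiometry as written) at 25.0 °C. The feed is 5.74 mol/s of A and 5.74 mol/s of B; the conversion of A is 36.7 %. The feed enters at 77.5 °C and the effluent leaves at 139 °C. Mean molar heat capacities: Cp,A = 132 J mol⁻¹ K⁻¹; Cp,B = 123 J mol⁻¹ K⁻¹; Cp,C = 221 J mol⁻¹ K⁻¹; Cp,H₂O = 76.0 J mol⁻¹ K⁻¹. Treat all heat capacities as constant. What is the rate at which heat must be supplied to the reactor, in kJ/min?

Extent of reaction ξ = 0.367 × 5.74 = 2.1066 mol/s
Reaction term: ξ·ΔH°_rxn = 2.1066 × -16.2 = -34.127 kJ/s
Sensible, feed 77.5→25 °C: -76.844 kJ/s
Outlet flows (mol/s): A 3.6334, B 3.6334, C 2.1066, H₂O 2.1066
Sensible, products 25→139 °C: 176.95 kJ/s
Q = ΔH = 65.977 kJ/s = 65.977 kW
Heat supplied = 3958.6 kJ/min

Q_in = 3960 kJ/min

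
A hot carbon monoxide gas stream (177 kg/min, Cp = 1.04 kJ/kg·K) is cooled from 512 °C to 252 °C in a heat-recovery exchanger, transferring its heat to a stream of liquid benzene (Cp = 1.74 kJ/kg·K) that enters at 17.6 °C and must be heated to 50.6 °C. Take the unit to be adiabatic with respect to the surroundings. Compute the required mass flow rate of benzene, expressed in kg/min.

ṁ_c = 834 kg/min

Heat released by hot stream: Q = 177 × 1.04 × (512 − 252) = 47861 kJ/min
Energy balance on cold side (adiabatic exchanger): Q = ṁ_c·Cp_c·(T_c,out − T_c,in)
ṁ_c = 47861 / [1.74 × (50.6 − 17.6)] = 833.52 kg/min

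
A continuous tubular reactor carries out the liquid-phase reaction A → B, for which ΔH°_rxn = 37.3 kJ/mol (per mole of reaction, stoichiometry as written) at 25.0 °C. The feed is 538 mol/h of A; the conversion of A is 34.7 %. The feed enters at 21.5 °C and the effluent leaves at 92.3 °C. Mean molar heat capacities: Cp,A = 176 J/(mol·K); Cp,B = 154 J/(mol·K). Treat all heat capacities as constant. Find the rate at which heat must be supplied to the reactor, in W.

Q_in = 3720 W

Extent of reaction ξ = 0.347 × 538 = 186.69 mol/h
Reaction term: ξ·ΔH°_rxn = 186.69 × 37.3 = 6963.4 kJ/h
Sensible, feed 21.5→25 °C: 331.41 kJ/h
Outlet flows (mol/h): A 351.31, B 186.69
Sensible, products 25→92.3 °C: 6096.1 kJ/h
Q = ΔH = 13391 kJ/h = 3.7197 kW
Heat supplied = 3719.7 W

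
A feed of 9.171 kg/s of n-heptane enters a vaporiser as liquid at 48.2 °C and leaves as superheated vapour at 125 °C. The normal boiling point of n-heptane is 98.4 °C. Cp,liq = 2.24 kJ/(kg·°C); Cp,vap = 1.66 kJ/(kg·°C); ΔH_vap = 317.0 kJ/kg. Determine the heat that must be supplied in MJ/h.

Q = 15600 MJ/h

liquid 48.2→98.4 °C: 112.45 kJ/kg
vaporisation at 98.4 °C: 317 kJ/kg
vapour 98.4→125 °C: 44.156 kJ/kg
Δh = 112.45 + 317 + 44.156 = 473.6 kJ/kg
Q = ṁ·Δh = 9.171 kg/s × 473.6 kJ/kg = 4343.4 kJ/s
|Q| = 4343.4 kW = 15636 MJ/h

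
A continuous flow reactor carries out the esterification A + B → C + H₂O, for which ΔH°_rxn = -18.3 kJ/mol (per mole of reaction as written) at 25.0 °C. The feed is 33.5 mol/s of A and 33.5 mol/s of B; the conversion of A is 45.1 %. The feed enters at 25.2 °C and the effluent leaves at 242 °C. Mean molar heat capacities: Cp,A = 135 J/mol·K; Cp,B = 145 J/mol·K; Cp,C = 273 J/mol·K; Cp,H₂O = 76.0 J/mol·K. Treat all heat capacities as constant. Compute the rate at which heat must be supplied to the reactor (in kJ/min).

Extent of reaction ξ = 0.451 × 33.5 = 15.109 mol/s
Reaction term: ξ·ΔH°_rxn = 15.109 × -18.3 = -276.49 kJ/s
Sensible, feed 25.2→25 °C: -1.876 kJ/s
Outlet flows (mol/s): A 18.392, B 18.392, C 15.109, H₂O 15.109
Sensible, products 25→242 °C: 2261.7 kJ/s
Q = ΔH = 1983.3 kJ/s = 1983.3 kW
Heat supplied = 119000 kJ/min

Q_in = 119000 kJ/min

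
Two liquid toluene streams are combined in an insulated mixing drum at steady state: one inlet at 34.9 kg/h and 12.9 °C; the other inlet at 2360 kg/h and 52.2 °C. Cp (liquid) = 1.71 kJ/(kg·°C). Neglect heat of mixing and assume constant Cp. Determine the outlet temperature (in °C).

Energy balance with Q = 0: Σ ṁᵢCp,ᵢ(T_out − Tᵢ) = 0
Σ ṁᵢCp,ᵢTᵢ = 34.9×1.71×12.9 + 2360×1.71×52.2 = 211430
Σ ṁᵢCp,ᵢ = 34.9×1.71 + 2360×1.71 = 4095.3
T_out = 211430 / 4095.3 = 51.627 °C

T_out = 51.6 °C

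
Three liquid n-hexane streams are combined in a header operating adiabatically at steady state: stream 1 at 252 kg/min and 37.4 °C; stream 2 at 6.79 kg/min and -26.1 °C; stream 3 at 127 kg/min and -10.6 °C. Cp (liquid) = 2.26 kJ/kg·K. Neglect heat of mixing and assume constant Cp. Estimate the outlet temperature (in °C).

Adiabatic, steady state ⇒ Σ ṁᵢCp,ᵢ(T_out − Tᵢ) = 0
T_out = Σ ṁᵢCp,ᵢTᵢ / Σ ṁᵢCp,ᵢ
      = 17857 / 871.89 = 20.481 °C

T_out = 20.5 °C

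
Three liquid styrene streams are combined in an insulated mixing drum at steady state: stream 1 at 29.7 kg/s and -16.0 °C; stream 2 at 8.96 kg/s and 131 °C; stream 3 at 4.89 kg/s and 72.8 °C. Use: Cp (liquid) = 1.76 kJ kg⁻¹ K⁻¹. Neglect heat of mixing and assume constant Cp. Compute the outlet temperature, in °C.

T_out = 24.2 °C

Adiabatic, steady state ⇒ Σ ṁᵢCp,ᵢ(T_out − Tᵢ) = 0
Σ ṁᵢCp,ᵢTᵢ = 29.7×1.76×-16.0 + 8.96×1.76×131 + 4.89×1.76×72.8 = 1856
Σ ṁᵢCp,ᵢ = 29.7×1.76 + 8.96×1.76 + 4.89×1.76 = 76.648
T_out = 1856 / 76.648 = 24.215 °C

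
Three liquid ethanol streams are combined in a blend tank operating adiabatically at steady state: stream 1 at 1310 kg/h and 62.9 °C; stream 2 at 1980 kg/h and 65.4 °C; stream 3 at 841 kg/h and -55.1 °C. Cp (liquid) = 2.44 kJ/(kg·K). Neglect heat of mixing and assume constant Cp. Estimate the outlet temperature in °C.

Energy balance with Q = 0: Σ ṁᵢCp,ᵢ(T_out − Tᵢ) = 0
Σ ṁᵢCp,ᵢTᵢ = 1310×2.44×62.9 + 1980×2.44×65.4 + 841×2.44×-55.1 = 403950
Σ ṁᵢCp,ᵢ = 1310×2.44 + 1980×2.44 + 841×2.44 = 10080
T_out = 403950 / 10080 = 40.076 °C

T_out = 40.1 °C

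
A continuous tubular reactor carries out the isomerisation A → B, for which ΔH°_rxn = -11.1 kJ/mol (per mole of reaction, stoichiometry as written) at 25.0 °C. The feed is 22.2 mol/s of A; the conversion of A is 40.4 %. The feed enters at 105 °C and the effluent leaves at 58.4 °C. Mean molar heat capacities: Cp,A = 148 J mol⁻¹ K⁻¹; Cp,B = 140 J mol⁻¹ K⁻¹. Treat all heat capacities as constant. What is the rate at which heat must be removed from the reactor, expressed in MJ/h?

Q_out = 918 MJ/h

Extent of reaction ξ = 0.404 × 22.2 = 8.9688 mol/s
Reaction term: ξ·ΔH°_rxn = 8.9688 × -11.1 = -99.554 kJ/s
Sensible, feed 105→25 °C: -262.85 kJ/s
Outlet flows (mol/s): A 13.231, B 8.9688
Sensible, products 25→58.4 °C: 107.34 kJ/s
Q = ΔH = -255.06 kJ/s = -255.06 kW
Heat removed = 918.21 MJ/h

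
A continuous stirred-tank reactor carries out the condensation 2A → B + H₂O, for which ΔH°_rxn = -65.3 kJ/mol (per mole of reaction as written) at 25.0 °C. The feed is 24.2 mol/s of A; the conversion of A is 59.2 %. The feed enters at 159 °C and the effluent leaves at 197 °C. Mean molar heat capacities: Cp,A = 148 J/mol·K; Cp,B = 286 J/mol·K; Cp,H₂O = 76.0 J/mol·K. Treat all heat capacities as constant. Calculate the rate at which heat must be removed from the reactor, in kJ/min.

Q_out = 15000 kJ/min

Extent of reaction ξ = 0.592 × 24.2 / 2 = 7.1632 mol/s
Reaction term: ξ·ΔH°_rxn = 7.1632 × -65.3 = -467.76 kJ/s
Sensible, feed 159→25 °C: -479.93 kJ/s
Outlet flows (mol/s): A 9.8736, B 7.1632, H₂O 7.1632
Sensible, products 25→197 °C: 697.35 kJ/s
Q = ΔH = -250.34 kJ/s = -250.34 kW
Heat removed = 15020 kJ/min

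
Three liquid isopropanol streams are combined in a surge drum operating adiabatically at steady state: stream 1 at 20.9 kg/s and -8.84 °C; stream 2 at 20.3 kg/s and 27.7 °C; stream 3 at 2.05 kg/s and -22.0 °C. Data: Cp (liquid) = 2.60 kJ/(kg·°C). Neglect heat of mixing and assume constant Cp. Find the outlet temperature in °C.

T_out = 7.69 °C

Energy balance with Q = 0: Σ ṁᵢCp,ᵢ(T_out − Tᵢ) = 0
T_out = Σ ṁᵢCp,ᵢTᵢ / Σ ṁᵢCp,ᵢ
      = 864.38 / 112.45 = 7.6868 °C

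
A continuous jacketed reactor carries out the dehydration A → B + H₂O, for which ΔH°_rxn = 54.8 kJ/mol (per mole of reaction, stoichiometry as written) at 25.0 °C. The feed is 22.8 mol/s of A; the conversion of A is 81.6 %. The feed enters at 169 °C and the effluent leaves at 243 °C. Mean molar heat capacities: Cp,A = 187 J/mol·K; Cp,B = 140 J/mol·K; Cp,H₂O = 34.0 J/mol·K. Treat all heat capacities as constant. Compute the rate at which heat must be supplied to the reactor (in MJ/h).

Q_in = 4620 MJ/h

Extent of reaction ξ = 0.816 × 22.8 = 18.605 mol/s
Reaction term: ξ·ΔH°_rxn = 18.605 × 54.8 = 1019.5 kJ/s
Sensible, feed 169→25 °C: -613.96 kJ/s
Outlet flows (mol/s): A 4.1952, B 18.605, H₂O 18.605
Sensible, products 25→243 °C: 876.74 kJ/s
Q = ΔH = 1282.3 kJ/s = 1282.3 kW
Heat supplied = 4616.4 MJ/h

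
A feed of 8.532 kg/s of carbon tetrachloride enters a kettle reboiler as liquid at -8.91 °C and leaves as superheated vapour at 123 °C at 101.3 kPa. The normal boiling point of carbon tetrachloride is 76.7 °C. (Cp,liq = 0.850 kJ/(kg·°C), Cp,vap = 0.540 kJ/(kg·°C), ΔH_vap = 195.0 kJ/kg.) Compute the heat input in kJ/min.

Q = 150000 kJ/min

liquid -8.91→76.7 °C: 72.769 kJ/kg
vaporisation at 76.7 °C: 195 kJ/kg
vapour 76.7→123 °C: 25.002 kJ/kg
Δh = 72.769 + 195 + 25.002 = 292.77 kJ/kg
Q = ṁ·Δh = 8.532 kg/s × 292.77 kJ/kg = 2497.9 kJ/s
|Q| = 2497.9 kW = 149880 kJ/min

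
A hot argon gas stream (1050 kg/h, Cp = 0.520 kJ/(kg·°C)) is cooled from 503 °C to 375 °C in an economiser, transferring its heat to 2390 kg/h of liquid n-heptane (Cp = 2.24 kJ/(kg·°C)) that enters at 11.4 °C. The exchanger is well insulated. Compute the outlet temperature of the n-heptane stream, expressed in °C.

Heat released by hot stream: Q = 1050 × 0.520 × (503 − 375) = 69888 kJ/h
Energy balance on cold side (adiabatic exchanger): Q = ṁ_c·Cp_c·(T_c,out − T_c,in)
T_c,out = 11.4 + 69888/(2390 × 2.24) = 24.454 °C

T_c,out = 24.5 °C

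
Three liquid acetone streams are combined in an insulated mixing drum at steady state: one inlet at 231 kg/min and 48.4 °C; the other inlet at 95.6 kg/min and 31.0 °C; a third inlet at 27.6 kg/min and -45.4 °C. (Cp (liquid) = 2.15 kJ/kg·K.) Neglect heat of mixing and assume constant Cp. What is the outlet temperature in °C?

Energy balance with Q = 0: Σ ṁᵢCp,ᵢ(T_out − Tᵢ) = 0
T_out = Σ ṁᵢCp,ᵢTᵢ / Σ ṁᵢCp,ᵢ
      = 27716 / 761.53 = 36.395 °C

T_out = 36.4 °C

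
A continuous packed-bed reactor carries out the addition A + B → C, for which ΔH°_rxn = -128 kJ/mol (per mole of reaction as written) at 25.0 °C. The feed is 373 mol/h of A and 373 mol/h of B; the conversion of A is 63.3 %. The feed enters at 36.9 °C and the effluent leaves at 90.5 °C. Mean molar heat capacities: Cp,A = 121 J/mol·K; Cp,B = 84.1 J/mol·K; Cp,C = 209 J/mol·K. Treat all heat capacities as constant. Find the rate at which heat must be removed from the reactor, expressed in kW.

Extent of reaction ξ = 0.633 × 373 = 236.11 mol/h
Reaction term: ξ·ΔH°_rxn = 236.11 × -128 = -30222 kJ/h
Sensible, feed 36.9→25 °C: -910.38 kJ/h
Outlet flows (mol/h): A 136.89, B 136.89, C 236.11
Sensible, products 25→90.5 °C: 5071.2 kJ/h
Q = ΔH = -26061 kJ/h = -7.2392 kW
Heat removed = 7.2392 kW

Q_out = 7.24 kW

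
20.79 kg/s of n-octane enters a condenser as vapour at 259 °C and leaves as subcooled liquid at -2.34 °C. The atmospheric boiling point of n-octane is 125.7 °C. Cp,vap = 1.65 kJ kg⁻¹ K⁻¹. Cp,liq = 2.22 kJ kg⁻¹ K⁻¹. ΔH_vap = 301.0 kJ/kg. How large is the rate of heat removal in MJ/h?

Q_c = 60300 MJ/h

vapour 259→125.7 °C: -219.94 kJ/kg
condensation at 125.7 °C: -301 kJ/kg
liquid 125.7→-2.34 °C: -284.25 kJ/kg
Δh = -219.94 + -301 + -284.25 = -805.19 kJ/kg
Q = ṁ·Δh = 20.79 kg/s × -805.19 kJ/kg = -16740 kJ/s
|Q| = 16740 kW = 60264 MJ/h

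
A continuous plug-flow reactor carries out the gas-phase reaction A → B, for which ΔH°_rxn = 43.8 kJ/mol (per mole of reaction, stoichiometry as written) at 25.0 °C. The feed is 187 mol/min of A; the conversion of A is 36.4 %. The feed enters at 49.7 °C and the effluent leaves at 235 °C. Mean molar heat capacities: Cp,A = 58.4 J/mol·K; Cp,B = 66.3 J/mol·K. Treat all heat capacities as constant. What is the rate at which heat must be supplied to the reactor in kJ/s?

Q_in = 85.3 kJ/s

Extent of reaction ξ = 0.364 × 187 = 68.068 mol/min
Reaction term: ξ·ΔH°_rxn = 68.068 × 43.8 = 2981.4 kJ/min
Sensible, feed 49.7→25 °C: -269.74 kJ/min
Outlet flows (mol/min): A 118.93, B 68.068
Sensible, products 25→235 °C: 2406.3 kJ/min
Q = ΔH = 5117.9 kJ/min = 85.299 kW
Heat supplied = 85.299 kJ/s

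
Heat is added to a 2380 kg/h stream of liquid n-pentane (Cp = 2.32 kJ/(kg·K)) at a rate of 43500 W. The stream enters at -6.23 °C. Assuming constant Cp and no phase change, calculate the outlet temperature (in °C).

T_out = 22.1 °C

Q = 43500 W = 156600 kJ/h
ΔT = Q/(ṁ·Cp) = 156600/(2380×2.32) = 28.361 K
T_out = -6.23 + 28.361 = 22.131 °C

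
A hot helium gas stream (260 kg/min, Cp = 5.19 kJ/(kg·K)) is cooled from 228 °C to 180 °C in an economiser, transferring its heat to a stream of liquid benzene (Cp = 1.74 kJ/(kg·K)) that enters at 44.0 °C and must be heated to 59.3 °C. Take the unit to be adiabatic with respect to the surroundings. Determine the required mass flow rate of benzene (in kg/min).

Heat released by hot stream: Q = 260 × 5.19 × (228 − 180) = 64771 kJ/min
Energy balance on cold side (adiabatic exchanger): Q = ṁ_c·Cp_c·(T_c,out − T_c,in)
ṁ_c = 64771 / [1.74 × (59.3 − 44.0)] = 2433 kg/min

ṁ_c = 2430 kg/min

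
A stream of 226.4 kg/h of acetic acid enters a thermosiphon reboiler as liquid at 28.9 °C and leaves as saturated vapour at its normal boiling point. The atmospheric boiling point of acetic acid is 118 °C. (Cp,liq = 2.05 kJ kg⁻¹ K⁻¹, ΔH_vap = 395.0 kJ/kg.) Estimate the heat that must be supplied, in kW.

liquid 28.9→118 °C: 182.65 kJ/kg
vaporisation at 118 °C: 395 kJ/kg
Δh = 182.65 + 395 = 577.65 kJ/kg
Q = ṁ·Δh = 226.4 kg/h × 577.65 kJ/kg = 130780 kJ/h
|Q| = 36.328 kW

Q = 36.3 kW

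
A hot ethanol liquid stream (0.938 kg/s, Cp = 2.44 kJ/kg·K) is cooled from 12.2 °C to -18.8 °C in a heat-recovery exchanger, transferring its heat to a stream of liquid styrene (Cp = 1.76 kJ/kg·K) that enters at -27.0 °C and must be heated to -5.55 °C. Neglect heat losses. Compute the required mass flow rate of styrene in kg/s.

Heat released by hot stream: Q = 0.938 × 2.44 × (12.2 − -18.8) = 70.95 kJ/s
Energy balance on cold side (adiabatic exchanger): Q = ṁ_c·Cp_c·(T_c,out − T_c,in)
ṁ_c = 70.95 / [1.76 × (-5.55 − -27.0)] = 1.8794 kg/s

ṁ_c = 1.88 kg/s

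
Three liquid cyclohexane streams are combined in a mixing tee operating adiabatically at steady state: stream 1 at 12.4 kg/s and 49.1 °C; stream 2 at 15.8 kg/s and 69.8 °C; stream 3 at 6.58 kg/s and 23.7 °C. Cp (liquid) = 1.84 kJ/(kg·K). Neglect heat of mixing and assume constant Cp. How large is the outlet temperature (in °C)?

T_out = 53.7 °C

Adiabatic, steady state ⇒ Σ ṁᵢCp,ᵢ(T_out − Tᵢ) = 0
T_out = Σ ṁᵢCp,ᵢTᵢ / Σ ṁᵢCp,ᵢ
      = 3436.4 / 63.995 = 53.698 °C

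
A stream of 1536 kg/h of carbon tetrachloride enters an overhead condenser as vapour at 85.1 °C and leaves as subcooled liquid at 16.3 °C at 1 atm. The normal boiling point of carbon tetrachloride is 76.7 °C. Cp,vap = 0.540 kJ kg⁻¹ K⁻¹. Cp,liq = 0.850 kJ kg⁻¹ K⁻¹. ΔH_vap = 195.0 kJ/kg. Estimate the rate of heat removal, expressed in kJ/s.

vapour 85.1→76.7 °C: -4.536 kJ/kg
condensation at 76.7 °C: -195 kJ/kg
liquid 76.7→16.3 °C: -51.34 kJ/kg
Δh = -4.536 + -195 + -51.34 = -250.88 kJ/kg
Q = ṁ·Δh = 1536 kg/h × -250.88 kJ/kg = -385350 kJ/h
|Q| = 107.04 kW

Q_c = 107 kJ/s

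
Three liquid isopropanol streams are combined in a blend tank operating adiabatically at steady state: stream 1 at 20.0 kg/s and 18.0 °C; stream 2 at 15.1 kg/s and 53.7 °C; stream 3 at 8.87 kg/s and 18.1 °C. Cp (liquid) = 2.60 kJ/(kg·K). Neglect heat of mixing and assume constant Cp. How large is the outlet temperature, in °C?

Adiabatic, steady state ⇒ Σ ṁᵢCp,ᵢ(T_out − Tᵢ) = 0
Σ ṁᵢCp,ᵢTᵢ = 20.0×2.60×18.0 + 15.1×2.60×53.7 + 8.87×2.60×18.1 = 3461.7
Σ ṁᵢCp,ᵢ = 20.0×2.60 + 15.1×2.60 + 8.87×2.60 = 114.32
T_out = 3461.7 / 114.32 = 30.28 °C

T_out = 30.3 °C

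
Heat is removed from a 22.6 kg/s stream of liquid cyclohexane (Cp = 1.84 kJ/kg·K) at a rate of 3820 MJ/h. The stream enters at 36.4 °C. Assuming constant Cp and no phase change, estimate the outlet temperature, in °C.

T_out = 10.9 °C

Q = 3820 MJ/h = 1061.1 kJ/s
ΔT = Q/(ṁ·Cp) = 1061.1/(22.6×1.84) = 25.517 K
T_out = 36.4 − 25.517 = 10.883 °C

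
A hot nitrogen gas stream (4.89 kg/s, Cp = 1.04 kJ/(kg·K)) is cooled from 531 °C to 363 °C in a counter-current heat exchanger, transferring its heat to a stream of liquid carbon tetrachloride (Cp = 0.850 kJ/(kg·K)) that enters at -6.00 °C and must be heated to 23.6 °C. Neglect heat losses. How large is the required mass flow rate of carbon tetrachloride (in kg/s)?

Heat released by hot stream: Q = 4.89 × 1.04 × (531 − 363) = 854.38 kJ/s
Energy balance on cold side (adiabatic exchanger): Q = ṁ_c·Cp_c·(T_c,out − T_c,in)
ṁ_c = 854.38 / [0.850 × (23.6 − -6.00)] = 33.958 kg/s

ṁ_c = 34.0 kg/s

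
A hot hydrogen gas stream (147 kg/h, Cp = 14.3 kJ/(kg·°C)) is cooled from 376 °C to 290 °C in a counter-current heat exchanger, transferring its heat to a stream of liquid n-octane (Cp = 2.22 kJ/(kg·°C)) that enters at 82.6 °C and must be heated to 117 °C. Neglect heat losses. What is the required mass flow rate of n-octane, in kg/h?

Heat released by hot stream: Q = 147 × 14.3 × (376 − 290) = 180780 kJ/h
Energy balance on cold side (adiabatic exchanger): Q = ṁ_c·Cp_c·(T_c,out − T_c,in)
ṁ_c = 180780 / [2.22 × (117 − 82.6)] = 2367.2 kg/h

ṁ_c = 2370 kg/h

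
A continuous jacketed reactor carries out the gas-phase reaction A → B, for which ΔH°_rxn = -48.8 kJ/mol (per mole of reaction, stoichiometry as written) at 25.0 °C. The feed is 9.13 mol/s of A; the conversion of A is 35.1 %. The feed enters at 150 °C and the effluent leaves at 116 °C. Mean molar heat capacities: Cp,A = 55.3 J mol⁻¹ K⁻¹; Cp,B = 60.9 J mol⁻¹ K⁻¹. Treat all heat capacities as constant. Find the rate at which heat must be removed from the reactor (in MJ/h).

Q_out = 619 MJ/h

Extent of reaction ξ = 0.351 × 9.13 = 3.2046 mol/s
Reaction term: ξ·ΔH°_rxn = 3.2046 × -48.8 = -156.39 kJ/s
Sensible, feed 150→25 °C: -63.111 kJ/s
Outlet flows (mol/s): A 5.9254, B 3.2046
Sensible, products 25→116 °C: 47.578 kJ/s
Q = ΔH = -171.92 kJ/s = -171.92 kW
Heat removed = 618.91 MJ/h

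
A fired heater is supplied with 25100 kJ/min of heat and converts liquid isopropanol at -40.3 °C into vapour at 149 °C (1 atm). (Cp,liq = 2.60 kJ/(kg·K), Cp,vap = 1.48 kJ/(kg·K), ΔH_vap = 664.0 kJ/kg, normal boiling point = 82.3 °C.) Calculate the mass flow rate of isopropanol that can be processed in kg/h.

ṁ = 1390 kg/h

Δh = 2.60×(82.3−-40.3) + 664.0 + 1.48×(149−82.3) = 1081.5 kJ/kg
Q = 25100 kJ/min = 418.33 kJ/s = 1.506e+06 kJ/h
ṁ = Q/Δh = 1.506e+06 / 1081.5 = 1392.5 kg/h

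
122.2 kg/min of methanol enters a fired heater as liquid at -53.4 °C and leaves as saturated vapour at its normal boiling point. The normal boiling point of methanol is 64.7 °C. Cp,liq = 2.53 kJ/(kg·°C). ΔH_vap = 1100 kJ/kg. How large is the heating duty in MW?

Q = 2.85 MW

liquid -53.4→64.7 °C: 298.79 kJ/kg
vaporisation at 64.7 °C: 1100 kJ/kg
Δh = 298.79 + 1100 = 1398.8 kJ/kg
Q = ṁ·Δh = 122.2 kg/min × 1398.8 kJ/kg = 170930 kJ/min
|Q| = 2848.9 kW = 2.8489 MW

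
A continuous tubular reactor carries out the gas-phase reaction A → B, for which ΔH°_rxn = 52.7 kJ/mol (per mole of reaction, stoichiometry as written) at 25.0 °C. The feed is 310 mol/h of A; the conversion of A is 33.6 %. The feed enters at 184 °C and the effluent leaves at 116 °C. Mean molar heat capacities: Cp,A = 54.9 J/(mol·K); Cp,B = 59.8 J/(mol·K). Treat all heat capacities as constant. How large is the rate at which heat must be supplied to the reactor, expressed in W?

Extent of reaction ξ = 0.336 × 310 = 104.16 mol/h
Reaction term: ξ·ΔH°_rxn = 104.16 × 52.7 = 5489.2 kJ/h
Sensible, feed 184→25 °C: -2706 kJ/h
Outlet flows (mol/h): A 205.84, B 104.16
Sensible, products 25→116 °C: 1595.2 kJ/h
Q = ΔH = 4378.4 kJ/h = 1.2162 kW
Heat supplied = 1216.2 W

Q_in = 1220 W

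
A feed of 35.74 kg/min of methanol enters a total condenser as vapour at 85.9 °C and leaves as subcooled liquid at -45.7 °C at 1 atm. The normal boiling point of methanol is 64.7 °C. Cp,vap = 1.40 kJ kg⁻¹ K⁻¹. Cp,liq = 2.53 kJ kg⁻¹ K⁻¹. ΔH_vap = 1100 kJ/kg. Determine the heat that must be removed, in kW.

Q_c = 839 kW

vapour 85.9→64.7 °C: -29.68 kJ/kg
condensation at 64.7 °C: -1100 kJ/kg
liquid 64.7→-45.7 °C: -279.31 kJ/kg
Δh = -29.68 + -1100 + -279.31 = -1409 kJ/kg
Q = ṁ·Δh = 35.74 kg/min × -1409 kJ/kg = -50357 kJ/min
|Q| = 839.29 kW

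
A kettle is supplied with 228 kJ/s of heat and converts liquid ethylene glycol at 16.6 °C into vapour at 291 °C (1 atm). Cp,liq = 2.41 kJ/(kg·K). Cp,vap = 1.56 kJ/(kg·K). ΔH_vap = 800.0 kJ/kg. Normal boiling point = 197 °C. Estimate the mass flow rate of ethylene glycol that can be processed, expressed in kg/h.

ṁ = 594 kg/h

Δh = 2.41×(197−16.6) + 800.0 + 1.56×(291−197) = 1381.4 kJ/kg
Q = 228 kJ/s = 228 kJ/s = 820800 kJ/h
ṁ = Q/Δh = 820800 / 1381.4 = 594.18 kg/h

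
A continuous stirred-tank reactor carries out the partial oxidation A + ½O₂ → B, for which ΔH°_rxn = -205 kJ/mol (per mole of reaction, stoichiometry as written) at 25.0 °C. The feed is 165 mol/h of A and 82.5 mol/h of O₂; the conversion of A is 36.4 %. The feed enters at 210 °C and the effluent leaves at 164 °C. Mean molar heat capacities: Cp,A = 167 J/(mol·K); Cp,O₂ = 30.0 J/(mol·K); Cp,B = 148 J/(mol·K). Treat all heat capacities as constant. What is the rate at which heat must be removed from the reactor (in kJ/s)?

Extent of reaction ξ = 0.364 × 165 = 60.06 mol/h
Reaction term: ξ·ΔH°_rxn = 60.06 × -205 = -12312 kJ/h
Sensible, feed 210→25 °C: -5555.6 kJ/h
Outlet flows (mol/h): A 104.94, O₂ 52.47, B 60.06
Sensible, products 25→164 °C: 3890.3 kJ/h
Q = ΔH = -13978 kJ/h = -3.8826 kW
Heat removed = 3.8826 kJ/s

Q_out = 3.88 kJ/s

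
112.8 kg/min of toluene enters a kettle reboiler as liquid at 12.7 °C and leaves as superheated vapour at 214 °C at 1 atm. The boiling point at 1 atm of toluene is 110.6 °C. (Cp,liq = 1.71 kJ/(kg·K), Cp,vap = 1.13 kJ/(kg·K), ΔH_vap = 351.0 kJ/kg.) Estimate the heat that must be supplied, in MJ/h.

liquid 12.7→110.6 °C: 167.41 kJ/kg
vaporisation at 110.6 °C: 351 kJ/kg
vapour 110.6→214 °C: 116.84 kJ/kg
Δh = 167.41 + 351 + 116.84 = 635.25 kJ/kg
Q = ṁ·Δh = 112.8 kg/min × 635.25 kJ/kg = 71656 kJ/min
|Q| = 1194.3 kW = 4299.4 MJ/h

Q = 4300 MJ/h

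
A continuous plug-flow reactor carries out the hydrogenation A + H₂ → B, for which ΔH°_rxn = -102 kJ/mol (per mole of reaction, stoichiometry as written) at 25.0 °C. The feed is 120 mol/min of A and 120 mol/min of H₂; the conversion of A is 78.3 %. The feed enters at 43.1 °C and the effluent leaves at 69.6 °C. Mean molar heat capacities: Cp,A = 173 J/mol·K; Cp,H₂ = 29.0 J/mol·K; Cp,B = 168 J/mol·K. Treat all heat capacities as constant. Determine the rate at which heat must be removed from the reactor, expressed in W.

Extent of reaction ξ = 0.783 × 120 = 93.96 mol/min
Reaction term: ξ·ΔH°_rxn = 93.96 × -102 = -9583.9 kJ/min
Sensible, feed 43.1→25 °C: -438.74 kJ/min
Outlet flows (mol/min): A 26.04, H₂ 26.04, B 93.96
Sensible, products 25→69.6 °C: 938.62 kJ/min
Q = ΔH = -9084 kJ/min = -151.4 kW
Heat removed = 151400 W

Q_out = 151000 W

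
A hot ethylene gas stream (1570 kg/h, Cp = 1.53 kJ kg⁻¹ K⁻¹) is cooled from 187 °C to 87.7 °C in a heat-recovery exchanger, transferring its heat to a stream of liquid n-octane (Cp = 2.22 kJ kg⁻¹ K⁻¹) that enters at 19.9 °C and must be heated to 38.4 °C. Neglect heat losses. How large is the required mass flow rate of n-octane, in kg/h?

Heat released by hot stream: Q = 1570 × 1.53 × (187 − 87.7) = 238530 kJ/h
Energy balance on cold side (adiabatic exchanger): Q = ṁ_c·Cp_c·(T_c,out − T_c,in)
ṁ_c = 238530 / [2.22 × (38.4 − 19.9)] = 5807.9 kg/h

ṁ_c = 5810 kg/h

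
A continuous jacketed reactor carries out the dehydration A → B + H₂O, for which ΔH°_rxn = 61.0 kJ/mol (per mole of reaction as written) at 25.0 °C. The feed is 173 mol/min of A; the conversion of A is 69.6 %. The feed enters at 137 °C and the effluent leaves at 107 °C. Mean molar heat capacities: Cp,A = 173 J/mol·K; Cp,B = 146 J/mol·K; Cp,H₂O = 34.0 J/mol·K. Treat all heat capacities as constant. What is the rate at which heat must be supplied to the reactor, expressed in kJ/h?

Extent of reaction ξ = 0.696 × 173 = 120.41 mol/min
Reaction term: ξ·ΔH°_rxn = 120.41 × 61.0 = 7344.9 kJ/min
Sensible, feed 137→25 °C: -3352 kJ/min
Outlet flows (mol/min): A 52.592, B 120.41, H₂O 120.41
Sensible, products 25→107 °C: 2523.3 kJ/min
Q = ΔH = 6516.1 kJ/min = 108.6 kW
Heat supplied = 390970 kJ/h

Q_in = 391000 kJ/h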